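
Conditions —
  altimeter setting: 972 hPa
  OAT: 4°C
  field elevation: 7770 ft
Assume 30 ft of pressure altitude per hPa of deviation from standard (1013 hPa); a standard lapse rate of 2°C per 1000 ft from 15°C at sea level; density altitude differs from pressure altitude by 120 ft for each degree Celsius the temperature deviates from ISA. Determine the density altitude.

Pressure altitude = 7770 + (1013 − 972) × 30 = 7770 + (+1230) = 9000 ft.
ISA temperature at 9000 ft = 15 − 2 × (9000/1000) = -3°C.
ISA deviation = 4 − (-3) = +7°C.
Density altitude = 9000 + 120 × (7) = 9840 ft.

9840 ft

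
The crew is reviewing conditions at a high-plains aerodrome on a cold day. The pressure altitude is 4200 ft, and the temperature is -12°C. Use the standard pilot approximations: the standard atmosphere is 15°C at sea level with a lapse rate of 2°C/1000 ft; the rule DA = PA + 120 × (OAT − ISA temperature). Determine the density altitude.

1968 ft

ISA temperature at 4200 ft = 15 − 2 × (4200/1000) = 6.6°C.
ISA deviation = -12 − 6.6 = -18.6°C.
Density altitude = 4200 + 120 × (-18.6) = 4200 + (-2232) = 1968 ft.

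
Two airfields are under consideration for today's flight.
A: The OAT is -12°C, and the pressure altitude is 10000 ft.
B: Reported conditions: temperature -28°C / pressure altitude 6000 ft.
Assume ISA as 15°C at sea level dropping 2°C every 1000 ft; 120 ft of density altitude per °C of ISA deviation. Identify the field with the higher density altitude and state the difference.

A by 6880 ft

A: ISA temp = -5°C, deviation -7°C, DA = 10000 + 120 × (-7) = 9160 ft.
B: ISA temp = 3°C, deviation -31°C, DA = 6000 + 120 × (-31) = 2280 ft.
A is higher by 9160 − 2280 = 6880 ft.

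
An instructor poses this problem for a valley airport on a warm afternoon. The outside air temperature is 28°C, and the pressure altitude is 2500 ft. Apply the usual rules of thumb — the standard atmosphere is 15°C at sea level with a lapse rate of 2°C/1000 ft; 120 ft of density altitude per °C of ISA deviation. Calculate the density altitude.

4660 ft

ISA temperature at 2500 ft = 15 − 2 × (2500/1000) = 10°C.
ISA deviation = 28 − 10 = +18°C.
Density altitude = 2500 + 120 × (18) = 2500 + (+2160) = 4660 ft.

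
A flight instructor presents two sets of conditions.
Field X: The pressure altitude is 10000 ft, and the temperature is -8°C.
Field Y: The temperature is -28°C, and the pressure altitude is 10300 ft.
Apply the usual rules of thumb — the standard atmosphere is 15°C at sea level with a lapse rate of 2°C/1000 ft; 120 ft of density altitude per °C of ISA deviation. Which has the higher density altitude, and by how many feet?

Field X: ISA temp = -5°C, deviation -3°C, DA = 10000 + 120 × (-3) = 9640 ft.
Field Y: ISA temp = -5.6°C, deviation -22.4°C, DA = 10300 + 120 × (-22.4) = 7612 ft.
Field X is higher by 9640 − 7612 = 2028 ft.

Field X by 2028 ft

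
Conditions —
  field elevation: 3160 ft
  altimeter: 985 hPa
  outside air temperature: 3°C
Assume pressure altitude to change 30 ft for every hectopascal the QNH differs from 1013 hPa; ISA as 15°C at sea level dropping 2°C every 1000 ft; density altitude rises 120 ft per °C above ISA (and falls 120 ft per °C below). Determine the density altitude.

3520 ft

Pressure altitude = 3160 + (1013 − 985) × 30 = 3160 + (+840) = 4000 ft.
ISA temperature at 4000 ft = 15 − 2 × (4000/1000) = 7°C.
ISA deviation = 3 − 7 = -4°C.
Density altitude = 4000 + 120 × (-4) = 3520 ft.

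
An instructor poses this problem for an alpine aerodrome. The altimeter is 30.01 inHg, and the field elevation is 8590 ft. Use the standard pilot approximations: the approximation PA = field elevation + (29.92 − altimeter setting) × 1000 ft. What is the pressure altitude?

8500 ft

Pressure correction = (29.92 − 30.01) × 1000 = -90 ft.
Pressure altitude = 8590 + (-90) = 8500 ft.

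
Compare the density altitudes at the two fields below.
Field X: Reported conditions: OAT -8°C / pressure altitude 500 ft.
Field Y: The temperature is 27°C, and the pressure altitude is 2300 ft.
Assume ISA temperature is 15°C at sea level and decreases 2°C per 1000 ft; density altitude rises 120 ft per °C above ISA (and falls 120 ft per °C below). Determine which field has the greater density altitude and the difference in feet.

Field Y by 6432 ft

Field X: ISA temp = 14°C, deviation -22°C, DA = 500 + 120 × (-22) = -2140 ft.
Field Y: ISA temp = 10.4°C, deviation +16.6°C, DA = 2300 + 120 × 16.6 = 4292 ft.
Field Y is higher by 4292 − (-2140) = 6432 ft.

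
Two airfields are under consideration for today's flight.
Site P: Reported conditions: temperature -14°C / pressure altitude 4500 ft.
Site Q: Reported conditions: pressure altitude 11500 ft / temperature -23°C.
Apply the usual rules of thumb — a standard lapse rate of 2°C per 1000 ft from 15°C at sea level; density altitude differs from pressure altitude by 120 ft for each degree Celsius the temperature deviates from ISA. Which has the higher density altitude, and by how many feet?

Site Q by 7600 ft

Site P: ISA temp = 6°C, deviation -20°C, DA = 4500 + 120 × (-20) = 2100 ft.
Site Q: ISA temp = -8°C, deviation -15°C, DA = 11500 + 120 × (-15) = 9700 ft.
Site Q is higher by 9700 − 2100 = 7600 ft.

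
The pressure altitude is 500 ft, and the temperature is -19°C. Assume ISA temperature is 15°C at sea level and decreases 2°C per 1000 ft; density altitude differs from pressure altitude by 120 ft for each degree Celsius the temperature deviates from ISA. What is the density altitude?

-3460 ft

ISA temperature at 500 ft = 15 − 2 × (500/1000) = 14°C.
ISA deviation = -19 − 14 = -33°C.
Density altitude = 500 + 120 × (-33) = 500 + (-3960) = -3460 ft.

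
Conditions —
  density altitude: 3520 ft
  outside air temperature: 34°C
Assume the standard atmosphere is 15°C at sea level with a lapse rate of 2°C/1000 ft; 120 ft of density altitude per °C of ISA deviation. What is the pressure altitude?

1000 ft

DA = PA + 120 × (OAT − (15 − 2·PA/1000)) = PA + 120·OAT − 1800 + 0.24·PA = 1.24·PA + 120·OAT − 1800.
So 1.24·PA = 3520 − 120 × 34 + 1800 = 1240.
PA = 1240 / 1.24 = 1000 ft.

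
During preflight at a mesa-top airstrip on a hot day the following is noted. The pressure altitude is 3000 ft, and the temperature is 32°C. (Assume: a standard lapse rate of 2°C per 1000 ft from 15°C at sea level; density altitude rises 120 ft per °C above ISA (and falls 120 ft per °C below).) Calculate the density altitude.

ISA temperature at 3000 ft = 15 − 2 × (3000/1000) = 9°C.
ISA deviation = 32 − 9 = +23°C.
Density altitude = 3000 + 120 × (23) = 3000 + (+2760) = 5760 ft.

5760 ft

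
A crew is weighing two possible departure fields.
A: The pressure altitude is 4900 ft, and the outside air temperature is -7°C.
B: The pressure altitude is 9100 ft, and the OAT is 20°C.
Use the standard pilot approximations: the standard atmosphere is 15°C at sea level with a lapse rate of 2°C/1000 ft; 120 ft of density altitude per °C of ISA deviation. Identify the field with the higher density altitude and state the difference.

B by 8448 ft

A: ISA temp = 5.2°C, deviation -12.2°C, DA = 4900 + 120 × (-12.2) = 3436 ft.
B: ISA temp = -3.2°C, deviation +23.2°C, DA = 9100 + 120 × 23.2 = 11884 ft.
B is higher by 11884 − 3436 = 8448 ft.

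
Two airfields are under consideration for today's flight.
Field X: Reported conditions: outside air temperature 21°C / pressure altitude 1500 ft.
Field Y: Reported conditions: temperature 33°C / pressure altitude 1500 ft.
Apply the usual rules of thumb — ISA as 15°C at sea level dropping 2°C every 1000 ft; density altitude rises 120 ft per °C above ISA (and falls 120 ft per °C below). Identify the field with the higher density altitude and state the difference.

Field Y by 1440 ft

Field X: ISA temp = 12°C, deviation +9°C, DA = 1500 + 120 × 9 = 2580 ft.
Field Y: ISA temp = 12°C, deviation +21°C, DA = 1500 + 120 × 21 = 4020 ft.
Field Y is higher by 4020 − 2580 = 1440 ft.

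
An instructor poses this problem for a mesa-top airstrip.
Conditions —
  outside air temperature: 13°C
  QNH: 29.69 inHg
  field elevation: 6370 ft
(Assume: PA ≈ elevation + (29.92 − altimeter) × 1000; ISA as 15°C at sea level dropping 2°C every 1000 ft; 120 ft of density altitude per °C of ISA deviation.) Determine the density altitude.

Pressure altitude = 6370 + (29.92 − 29.69) × 1000 = 6370 + (+230) = 6600 ft.
ISA temperature at 6600 ft = 15 − 2 × (6600/1000) = 1.8°C.
ISA deviation = 13 − 1.8 = +11.2°C.
Density altitude = 6600 + 120 × (11.2) = 7944 ft.

7944 ft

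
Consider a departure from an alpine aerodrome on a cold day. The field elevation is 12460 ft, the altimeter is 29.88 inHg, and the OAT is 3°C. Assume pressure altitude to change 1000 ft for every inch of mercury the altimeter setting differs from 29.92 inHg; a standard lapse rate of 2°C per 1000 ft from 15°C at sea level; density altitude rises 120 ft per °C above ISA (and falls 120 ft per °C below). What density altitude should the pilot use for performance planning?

14060 ft

Pressure altitude = 12460 + (29.92 − 29.88) × 1000 = 12460 + (+40) = 12500 ft.
ISA temperature at 12500 ft = 15 − 2 × (12500/1000) = -10°C.
ISA deviation = 3 − (-10) = +13°C.
Density altitude = 12500 + 120 × (13) = 14060 ft.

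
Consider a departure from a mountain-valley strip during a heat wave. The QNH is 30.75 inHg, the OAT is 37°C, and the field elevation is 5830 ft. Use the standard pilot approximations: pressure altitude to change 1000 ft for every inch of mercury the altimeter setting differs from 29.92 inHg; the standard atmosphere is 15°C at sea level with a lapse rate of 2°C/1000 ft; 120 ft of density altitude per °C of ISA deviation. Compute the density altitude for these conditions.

8840 ft

Pressure altitude = 5830 + (29.92 − 30.75) × 1000 = 5830 + (-830) = 5000 ft.
ISA temperature at 5000 ft = 15 − 2 × (5000/1000) = 5°C.
ISA deviation = 37 − 5 = +32°C.
Density altitude = 5000 + 120 × (32) = 8840 ft.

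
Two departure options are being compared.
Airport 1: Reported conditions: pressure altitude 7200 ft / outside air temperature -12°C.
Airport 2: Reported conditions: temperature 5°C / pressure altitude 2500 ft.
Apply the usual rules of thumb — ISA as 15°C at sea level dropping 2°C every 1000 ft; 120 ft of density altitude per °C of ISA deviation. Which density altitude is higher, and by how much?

Airport 1 by 3788 ft

Airport 1: ISA temp = 0.6°C, deviation -12.6°C, DA = 7200 + 120 × (-12.6) = 5688 ft.
Airport 2: ISA temp = 10°C, deviation -5°C, DA = 2500 + 120 × (-5) = 1900 ft.
Airport 1 is higher by 5688 − 1900 = 3788 ft.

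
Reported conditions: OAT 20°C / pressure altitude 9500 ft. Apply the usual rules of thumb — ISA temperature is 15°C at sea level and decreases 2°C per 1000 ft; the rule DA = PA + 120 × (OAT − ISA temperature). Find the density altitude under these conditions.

ISA temperature at 9500 ft = 15 − 2 × (9500/1000) = -4°C.
ISA deviation = 20 − (-4) = +24°C.
Density altitude = 9500 + 120 × (24) = 9500 + (+2880) = 12380 ft.

12380 ft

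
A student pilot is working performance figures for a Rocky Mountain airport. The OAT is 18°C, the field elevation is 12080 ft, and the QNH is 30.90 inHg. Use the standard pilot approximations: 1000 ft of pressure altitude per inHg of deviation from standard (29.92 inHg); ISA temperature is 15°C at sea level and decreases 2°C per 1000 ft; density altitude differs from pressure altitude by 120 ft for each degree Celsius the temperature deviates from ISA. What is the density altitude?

Pressure altitude = 12080 + (29.92 − 30.90) × 1000 = 12080 + (-980) = 11100 ft.
ISA temperature at 11100 ft = 15 − 2 × (11100/1000) = -7.2°C.
ISA deviation = 18 − (-7.2) = +25.2°C.
Density altitude = 11100 + 120 × (25.2) = 14124 ft.

14124 ft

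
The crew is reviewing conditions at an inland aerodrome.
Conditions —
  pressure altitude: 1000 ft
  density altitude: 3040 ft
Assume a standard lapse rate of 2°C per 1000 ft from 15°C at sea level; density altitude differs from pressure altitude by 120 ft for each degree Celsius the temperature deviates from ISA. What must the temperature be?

30°C

Density altitude − pressure altitude = 3040 − 1000 = +2040 ft.
At 120 ft/°C that is an ISA deviation of 2040/120 = +17°C.
ISA temperature at 1000 ft = 15 − 2 × (1000/1000) = 13°C.
OAT = ISA + deviation = 13 + (+17) = 30°C.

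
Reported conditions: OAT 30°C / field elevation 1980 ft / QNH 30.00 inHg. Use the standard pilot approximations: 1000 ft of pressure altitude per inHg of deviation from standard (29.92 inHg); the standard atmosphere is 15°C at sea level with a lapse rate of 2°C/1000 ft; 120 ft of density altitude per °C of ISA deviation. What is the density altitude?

Pressure altitude = 1980 + (29.92 − 30.00) × 1000 = 1980 + (-80) = 1900 ft.
ISA temperature at 1900 ft = 15 − 2 × (1900/1000) = 11.2°C.
ISA deviation = 30 − 11.2 = +18.8°C.
Density altitude = 1900 + 120 × (18.8) = 4156 ft.

4156 ft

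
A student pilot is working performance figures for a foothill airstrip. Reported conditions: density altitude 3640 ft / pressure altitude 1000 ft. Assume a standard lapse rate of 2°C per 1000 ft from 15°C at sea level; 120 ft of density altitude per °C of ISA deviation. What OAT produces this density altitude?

Density altitude − pressure altitude = 3640 − 1000 = +2640 ft.
At 120 ft/°C that is an ISA deviation of 2640/120 = +22°C.
ISA temperature at 1000 ft = 15 − 2 × (1000/1000) = 13°C.
OAT = ISA + deviation = 13 + (+22) = 35°C.

35°C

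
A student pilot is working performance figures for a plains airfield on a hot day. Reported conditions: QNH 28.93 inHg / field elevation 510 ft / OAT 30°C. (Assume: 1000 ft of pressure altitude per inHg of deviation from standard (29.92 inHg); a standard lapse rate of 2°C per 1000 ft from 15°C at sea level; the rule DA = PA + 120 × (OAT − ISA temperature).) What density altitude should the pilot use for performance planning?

Pressure altitude = 510 + (29.92 − 28.93) × 1000 = 510 + (+990) = 1500 ft.
ISA temperature at 1500 ft = 15 − 2 × (1500/1000) = 12°C.
ISA deviation = 30 − 12 = +18°C.
Density altitude = 1500 + 120 × (18) = 3660 ft.

3660 ft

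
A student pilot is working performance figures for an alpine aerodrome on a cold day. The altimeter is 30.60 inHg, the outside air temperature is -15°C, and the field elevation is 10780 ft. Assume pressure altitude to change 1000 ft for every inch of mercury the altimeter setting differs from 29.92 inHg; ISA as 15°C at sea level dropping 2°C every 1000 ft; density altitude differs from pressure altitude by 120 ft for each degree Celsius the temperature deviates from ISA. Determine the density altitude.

8924 ft

Pressure altitude = 10780 + (29.92 − 30.60) × 1000 = 10780 + (-680) = 10100 ft.
ISA temperature at 10100 ft = 15 − 2 × (10100/1000) = -5.2°C.
ISA deviation = -15 − (-5.2) = -9.8°C.
Density altitude = 10100 + 120 × (-9.8) = 8924 ft.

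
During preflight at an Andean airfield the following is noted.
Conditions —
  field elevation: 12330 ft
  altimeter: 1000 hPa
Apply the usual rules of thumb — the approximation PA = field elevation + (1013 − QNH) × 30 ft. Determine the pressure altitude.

Pressure correction = (1013 − 1000) × 30 = +390 ft.
Pressure altitude = 12330 + (+390) = 12720 ft.

12720 ft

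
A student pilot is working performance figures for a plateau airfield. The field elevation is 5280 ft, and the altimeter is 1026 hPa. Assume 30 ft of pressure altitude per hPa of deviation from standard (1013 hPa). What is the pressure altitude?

Pressure correction = (1013 − 1026) × 30 = -390 ft.
Pressure altitude = 5280 + (-390) = 4890 ft.

4890 ft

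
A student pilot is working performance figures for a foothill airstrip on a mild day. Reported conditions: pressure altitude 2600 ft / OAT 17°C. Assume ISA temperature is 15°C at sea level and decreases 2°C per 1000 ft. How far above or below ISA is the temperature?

ISA temperature at 2600 ft = 15 − 2 × (2600/1000) = 9.8°C.
Deviation = OAT − ISA = 17 − 9.8 = +7.2°C.

ISA+7.2°C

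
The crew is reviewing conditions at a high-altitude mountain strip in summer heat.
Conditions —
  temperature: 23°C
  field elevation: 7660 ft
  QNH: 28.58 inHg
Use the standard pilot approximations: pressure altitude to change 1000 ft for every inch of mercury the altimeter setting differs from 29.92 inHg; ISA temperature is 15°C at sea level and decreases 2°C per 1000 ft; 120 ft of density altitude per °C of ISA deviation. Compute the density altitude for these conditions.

Pressure altitude = 7660 + (29.92 − 28.58) × 1000 = 7660 + (+1340) = 9000 ft.
ISA temperature at 9000 ft = 15 − 2 × (9000/1000) = -3°C.
ISA deviation = 23 − (-3) = +26°C.
Density altitude = 9000 + 120 × (26) = 12120 ft.

12120 ft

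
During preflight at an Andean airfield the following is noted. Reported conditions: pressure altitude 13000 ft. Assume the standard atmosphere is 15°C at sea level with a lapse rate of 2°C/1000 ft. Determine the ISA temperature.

ISA temperature = 15 − 2 × (13000/1000) = 15 − 26 = -11°C.

-11°C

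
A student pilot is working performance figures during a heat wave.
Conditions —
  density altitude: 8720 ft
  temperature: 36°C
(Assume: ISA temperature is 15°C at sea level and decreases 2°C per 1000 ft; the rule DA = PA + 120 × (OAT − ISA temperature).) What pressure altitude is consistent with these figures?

5000 ft

DA = PA + 120 × (OAT − (15 − 2·PA/1000)) = PA + 120·OAT − 1800 + 0.24·PA = 1.24·PA + 120·OAT − 1800.
So 1.24·PA = 8720 − 120 × 36 + 1800 = 6200.
PA = 6200 / 1.24 = 5000 ft.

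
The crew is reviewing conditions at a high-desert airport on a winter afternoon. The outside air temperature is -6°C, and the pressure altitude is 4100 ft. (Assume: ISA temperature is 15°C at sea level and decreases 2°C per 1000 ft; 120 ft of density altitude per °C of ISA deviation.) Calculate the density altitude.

ISA temperature at 4100 ft = 15 − 2 × (4100/1000) = 6.8°C.
ISA deviation = -6 − 6.8 = -12.8°C.
Density altitude = 4100 + 120 × (-12.8) = 4100 + (-1536) = 2564 ft.

2564 ft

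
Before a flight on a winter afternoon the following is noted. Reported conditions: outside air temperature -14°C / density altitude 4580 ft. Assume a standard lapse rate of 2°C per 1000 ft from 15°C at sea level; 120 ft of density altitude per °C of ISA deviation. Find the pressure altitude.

6500 ft

DA = PA + 120 × (OAT − (15 − 2·PA/1000)) = PA + 120·OAT − 1800 + 0.24·PA = 1.24·PA + 120·OAT − 1800.
So 1.24·PA = 4580 − 120 × (-14) + 1800 = 8060.
PA = 8060 / 1.24 = 6500 ft.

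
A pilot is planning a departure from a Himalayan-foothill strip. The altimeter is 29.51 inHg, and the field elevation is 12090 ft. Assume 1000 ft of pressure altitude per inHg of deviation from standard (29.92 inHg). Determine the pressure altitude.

Pressure correction = (29.92 − 29.51) × 1000 = +410 ft.
Pressure altitude = 12090 + (+410) = 12500 ft.

12500 ft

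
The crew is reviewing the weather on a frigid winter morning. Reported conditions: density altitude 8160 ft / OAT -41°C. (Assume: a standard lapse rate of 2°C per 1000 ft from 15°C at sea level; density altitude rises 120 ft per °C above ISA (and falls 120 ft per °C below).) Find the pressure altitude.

12000 ft

DA = PA + 120 × (OAT − (15 − 2·PA/1000)) = PA + 120·OAT − 1800 + 0.24·PA = 1.24·PA + 120·OAT − 1800.
So 1.24·PA = 8160 − 120 × (-41) + 1800 = 14880.
PA = 14880 / 1.24 = 12000 ft.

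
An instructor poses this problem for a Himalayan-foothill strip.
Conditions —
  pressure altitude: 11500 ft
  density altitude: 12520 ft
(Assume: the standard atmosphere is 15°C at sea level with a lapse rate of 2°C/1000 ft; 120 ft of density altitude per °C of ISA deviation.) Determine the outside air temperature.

Density altitude − pressure altitude = 12520 − 11500 = +1020 ft.
At 120 ft/°C that is an ISA deviation of 1020/120 = +8.5°C.
ISA temperature at 11500 ft = 15 − 2 × (11500/1000) = -8°C.
OAT = ISA + deviation = -8 + (+8.5) = 0.5°C.

0.5°C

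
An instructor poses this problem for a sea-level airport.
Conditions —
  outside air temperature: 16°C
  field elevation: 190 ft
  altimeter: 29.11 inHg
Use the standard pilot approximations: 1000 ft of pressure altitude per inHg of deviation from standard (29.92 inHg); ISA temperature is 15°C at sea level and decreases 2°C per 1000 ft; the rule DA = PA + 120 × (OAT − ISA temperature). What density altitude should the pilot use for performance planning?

Pressure altitude = 190 + (29.92 − 29.11) × 1000 = 190 + (+810) = 1000 ft.
ISA temperature at 1000 ft = 15 − 2 × (1000/1000) = 13°C.
ISA deviation = 16 − 13 = +3°C.
Density altitude = 1000 + 120 × (3) = 1360 ft.

1360 ft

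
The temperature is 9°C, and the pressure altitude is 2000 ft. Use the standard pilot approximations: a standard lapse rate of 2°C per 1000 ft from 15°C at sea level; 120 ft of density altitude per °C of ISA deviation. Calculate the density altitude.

ISA temperature at 2000 ft = 15 − 2 × (2000/1000) = 11°C.
ISA deviation = 9 − 11 = -2°C.
Density altitude = 2000 + 120 × (-2) = 2000 + (-240) = 1760 ft.

1760 ft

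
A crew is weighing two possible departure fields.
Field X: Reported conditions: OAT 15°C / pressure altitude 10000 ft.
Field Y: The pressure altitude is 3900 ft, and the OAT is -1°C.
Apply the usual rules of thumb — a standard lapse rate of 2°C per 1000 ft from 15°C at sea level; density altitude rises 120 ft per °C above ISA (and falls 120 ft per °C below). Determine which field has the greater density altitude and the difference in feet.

Field X by 9484 ft

Field X: ISA temp = -5°C, deviation +20°C, DA = 10000 + 120 × 20 = 12400 ft.
Field Y: ISA temp = 7.2°C, deviation -8.2°C, DA = 3900 + 120 × (-8.2) = 2916 ft.
Field X is higher by 12400 − 2916 = 9484 ft.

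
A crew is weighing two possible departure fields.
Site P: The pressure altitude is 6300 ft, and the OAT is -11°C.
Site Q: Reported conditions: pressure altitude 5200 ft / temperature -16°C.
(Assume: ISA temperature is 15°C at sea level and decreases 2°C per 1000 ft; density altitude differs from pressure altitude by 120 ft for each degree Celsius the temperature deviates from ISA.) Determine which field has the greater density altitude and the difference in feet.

Site P by 1964 ft

Site P: ISA temp = 2.4°C, deviation -13.4°C, DA = 6300 + 120 × (-13.4) = 4692 ft.
Site Q: ISA temp = 4.6°C, deviation -20.6°C, DA = 5200 + 120 × (-20.6) = 2728 ft.
Site P is higher by 4692 − 2728 = 1964 ft.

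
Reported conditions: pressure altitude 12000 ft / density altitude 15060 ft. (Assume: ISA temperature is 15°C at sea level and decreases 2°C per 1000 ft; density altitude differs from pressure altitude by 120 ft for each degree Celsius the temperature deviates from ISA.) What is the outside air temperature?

16.5°C

Density altitude − pressure altitude = 15060 − 12000 = +3060 ft.
At 120 ft/°C that is an ISA deviation of 3060/120 = +25.5°C.
ISA temperature at 12000 ft = 15 − 2 × (12000/1000) = -9°C.
OAT = ISA + deviation = -9 + (+25.5) = 16.5°C.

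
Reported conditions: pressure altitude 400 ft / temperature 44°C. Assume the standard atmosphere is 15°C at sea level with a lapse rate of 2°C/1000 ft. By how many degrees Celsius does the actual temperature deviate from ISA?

ISA+29.8°C

ISA temperature at 400 ft = 15 − 2 × (400/1000) = 14.2°C.
Deviation = OAT − ISA = 44 − 14.2 = +29.8°C.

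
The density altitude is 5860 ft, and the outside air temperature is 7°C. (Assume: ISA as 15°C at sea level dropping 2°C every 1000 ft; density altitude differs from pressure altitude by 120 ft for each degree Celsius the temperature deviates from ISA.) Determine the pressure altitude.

5500 ft

DA = PA + 120 × (OAT − (15 − 2·PA/1000)) = PA + 120·OAT − 1800 + 0.24·PA = 1.24·PA + 120·OAT − 1800.
So 1.24·PA = 5860 − 120 × 7 + 1800 = 6820.
PA = 6820 / 1.24 = 5500 ft.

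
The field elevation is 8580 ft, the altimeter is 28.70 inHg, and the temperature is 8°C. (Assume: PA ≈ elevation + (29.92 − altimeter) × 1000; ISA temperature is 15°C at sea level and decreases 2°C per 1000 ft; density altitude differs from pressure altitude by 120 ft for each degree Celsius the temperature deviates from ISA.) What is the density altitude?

Pressure altitude = 8580 + (29.92 − 28.70) × 1000 = 8580 + (+1220) = 9800 ft.
ISA temperature at 9800 ft = 15 − 2 × (9800/1000) = -4.6°C.
ISA deviation = 8 − (-4.6) = +12.6°C.
Density altitude = 9800 + 120 × (12.6) = 11312 ft.

11312 ft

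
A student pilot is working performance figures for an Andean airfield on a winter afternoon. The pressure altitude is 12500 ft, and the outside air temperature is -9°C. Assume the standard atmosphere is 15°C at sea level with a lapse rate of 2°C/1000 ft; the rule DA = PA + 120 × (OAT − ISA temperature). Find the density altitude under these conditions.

12620 ft

ISA temperature at 12500 ft = 15 − 2 × (12500/1000) = -10°C.
ISA deviation = -9 − (-10) = +1°C.
Density altitude = 12500 + 120 × (1) = 12500 + (+120) = 12620 ft.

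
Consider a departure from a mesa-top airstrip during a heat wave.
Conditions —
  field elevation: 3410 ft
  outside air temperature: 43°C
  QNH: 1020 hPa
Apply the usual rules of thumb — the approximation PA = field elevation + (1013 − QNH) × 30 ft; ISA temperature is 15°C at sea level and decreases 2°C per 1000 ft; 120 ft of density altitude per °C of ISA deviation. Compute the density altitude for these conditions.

7328 ft

Pressure altitude = 3410 + (1013 − 1020) × 30 = 3410 + (-210) = 3200 ft.
ISA temperature at 3200 ft = 15 − 2 × (3200/1000) = 8.6°C.
ISA deviation = 43 − 8.6 = +34.4°C.
Density altitude = 3200 + 120 × (34.4) = 7328 ft.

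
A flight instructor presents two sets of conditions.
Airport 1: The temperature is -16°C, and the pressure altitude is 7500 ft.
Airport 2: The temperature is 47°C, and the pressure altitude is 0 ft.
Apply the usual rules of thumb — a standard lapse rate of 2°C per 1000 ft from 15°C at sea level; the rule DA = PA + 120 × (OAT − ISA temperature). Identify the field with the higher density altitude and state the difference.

Airport 1 by 1740 ft

Airport 1: ISA temp = 0°C, deviation -16°C, DA = 7500 + 120 × (-16) = 5580 ft.
Airport 2: ISA temp = 15°C, deviation +32°C, DA = 0 + 120 × 32 = 3840 ft.
Airport 1 is higher by 5580 − 3840 = 1740 ft.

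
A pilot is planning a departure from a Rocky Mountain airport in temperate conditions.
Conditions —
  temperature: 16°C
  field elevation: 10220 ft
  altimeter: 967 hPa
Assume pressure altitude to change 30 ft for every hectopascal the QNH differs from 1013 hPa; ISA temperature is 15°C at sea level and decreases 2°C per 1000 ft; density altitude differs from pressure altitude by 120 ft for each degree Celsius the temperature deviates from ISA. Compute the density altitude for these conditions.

14504 ft

Pressure altitude = 10220 + (1013 − 967) × 30 = 10220 + (+1380) = 11600 ft.
ISA temperature at 11600 ft = 15 − 2 × (11600/1000) = -8.2°C.
ISA deviation = 16 − (-8.2) = +24.2°C.
Density altitude = 11600 + 120 × (24.2) = 14504 ft.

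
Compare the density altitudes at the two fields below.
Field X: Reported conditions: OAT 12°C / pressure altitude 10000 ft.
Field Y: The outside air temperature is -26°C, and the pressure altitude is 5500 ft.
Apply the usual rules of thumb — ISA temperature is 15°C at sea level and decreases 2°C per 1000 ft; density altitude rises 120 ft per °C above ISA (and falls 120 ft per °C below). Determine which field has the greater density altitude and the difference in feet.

Field X by 10140 ft

Field X: ISA temp = -5°C, deviation +17°C, DA = 10000 + 120 × 17 = 12040 ft.
Field Y: ISA temp = 4°C, deviation -30°C, DA = 5500 + 120 × (-30) = 1900 ft.
Field X is higher by 12040 − 1900 = 10140 ft.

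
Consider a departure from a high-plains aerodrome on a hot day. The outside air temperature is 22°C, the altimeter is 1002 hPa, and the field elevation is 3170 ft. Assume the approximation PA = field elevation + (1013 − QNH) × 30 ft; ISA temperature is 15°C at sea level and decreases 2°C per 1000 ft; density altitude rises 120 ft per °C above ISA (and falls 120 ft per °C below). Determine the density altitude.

5180 ft

Pressure altitude = 3170 + (1013 − 1002) × 30 = 3170 + (+330) = 3500 ft.
ISA temperature at 3500 ft = 15 − 2 × (3500/1000) = 8°C.
ISA deviation = 22 − 8 = +14°C.
Density altitude = 3500 + 120 × (14) = 5180 ft.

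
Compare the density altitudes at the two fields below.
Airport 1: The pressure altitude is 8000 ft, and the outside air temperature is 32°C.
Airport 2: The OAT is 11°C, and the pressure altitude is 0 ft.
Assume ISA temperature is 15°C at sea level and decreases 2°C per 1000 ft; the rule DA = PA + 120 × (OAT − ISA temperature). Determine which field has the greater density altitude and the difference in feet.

Airport 1 by 12440 ft

Airport 1: ISA temp = -1°C, deviation +33°C, DA = 8000 + 120 × 33 = 11960 ft.
Airport 2: ISA temp = 15°C, deviation -4°C, DA = 0 + 120 × (-4) = -480 ft.
Airport 1 is higher by 11960 − (-480) = 12440 ft.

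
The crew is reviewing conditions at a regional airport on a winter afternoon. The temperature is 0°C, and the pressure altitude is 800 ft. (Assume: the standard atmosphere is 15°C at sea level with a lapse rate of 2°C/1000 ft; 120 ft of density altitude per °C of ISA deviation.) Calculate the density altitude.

-808 ft

ISA temperature at 800 ft = 15 − 2 × (800/1000) = 13.4°C.
ISA deviation = 0 − 13.4 = -13.4°C.
Density altitude = 800 + 120 × (-13.4) = 800 + (-1608) = -808 ft.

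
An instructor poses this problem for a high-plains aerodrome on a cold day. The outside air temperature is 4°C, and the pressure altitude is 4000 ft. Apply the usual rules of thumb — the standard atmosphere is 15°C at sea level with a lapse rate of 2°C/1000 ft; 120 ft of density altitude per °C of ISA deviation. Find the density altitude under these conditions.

ISA temperature at 4000 ft = 15 − 2 × (4000/1000) = 7°C.
ISA deviation = 4 − 7 = -3°C.
Density altitude = 4000 + 120 × (-3) = 4000 + (-360) = 3640 ft.

3640 ft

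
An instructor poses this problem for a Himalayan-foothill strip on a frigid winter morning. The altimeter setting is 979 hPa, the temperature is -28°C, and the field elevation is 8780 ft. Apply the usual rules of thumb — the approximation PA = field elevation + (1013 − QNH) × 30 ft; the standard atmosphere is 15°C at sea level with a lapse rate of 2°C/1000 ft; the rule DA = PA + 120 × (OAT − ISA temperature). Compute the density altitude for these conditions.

Pressure altitude = 8780 + (1013 − 979) × 30 = 8780 + (+1020) = 9800 ft.
ISA temperature at 9800 ft = 15 − 2 × (9800/1000) = -4.6°C.
ISA deviation = -28 − (-4.6) = -23.4°C.
Density altitude = 9800 + 120 × (-23.4) = 6992 ft.

6992 ft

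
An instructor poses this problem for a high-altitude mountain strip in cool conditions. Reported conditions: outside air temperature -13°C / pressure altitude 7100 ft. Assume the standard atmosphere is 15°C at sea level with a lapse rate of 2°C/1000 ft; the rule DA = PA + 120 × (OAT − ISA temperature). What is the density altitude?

ISA temperature at 7100 ft = 15 − 2 × (7100/1000) = 0.8°C.
ISA deviation = -13 − 0.8 = -13.8°C.
Density altitude = 7100 + 120 × (-13.8) = 7100 + (-1656) = 5444 ft.

5444 ft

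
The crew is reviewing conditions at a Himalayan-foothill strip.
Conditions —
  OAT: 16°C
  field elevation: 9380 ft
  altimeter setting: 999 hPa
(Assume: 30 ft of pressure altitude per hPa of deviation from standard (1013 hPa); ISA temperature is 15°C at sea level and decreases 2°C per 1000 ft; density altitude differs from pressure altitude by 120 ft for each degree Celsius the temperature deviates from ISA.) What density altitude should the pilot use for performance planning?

12272 ft

Pressure altitude = 9380 + (1013 − 999) × 30 = 9380 + (+420) = 9800 ft.
ISA temperature at 9800 ft = 15 − 2 × (9800/1000) = -4.6°C.
ISA deviation = 16 − (-4.6) = +20.6°C.
Density altitude = 9800 + 120 × (20.6) = 12272 ft.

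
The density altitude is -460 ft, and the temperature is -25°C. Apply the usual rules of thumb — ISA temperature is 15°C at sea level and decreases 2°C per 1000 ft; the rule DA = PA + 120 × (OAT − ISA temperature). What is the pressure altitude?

3500 ft

DA = PA + 120 × (OAT − (15 − 2·PA/1000)) = PA + 120·OAT − 1800 + 0.24·PA = 1.24·PA + 120·OAT − 1800.
So 1.24·PA = -460 − 120 × (-25) + 1800 = 4340.
PA = 4340 / 1.24 = 3500 ft.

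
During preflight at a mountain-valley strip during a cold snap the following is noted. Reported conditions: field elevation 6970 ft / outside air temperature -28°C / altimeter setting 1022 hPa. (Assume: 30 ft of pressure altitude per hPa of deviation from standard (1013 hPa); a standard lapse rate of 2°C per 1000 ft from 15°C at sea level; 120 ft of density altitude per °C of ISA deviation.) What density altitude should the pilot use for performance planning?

3148 ft

Pressure altitude = 6970 + (1013 − 1022) × 30 = 6970 + (-270) = 6700 ft.
ISA temperature at 6700 ft = 15 − 2 × (6700/1000) = 1.6°C.
ISA deviation = -28 − 1.6 = -29.6°C.
Density altitude = 6700 + 120 × (-29.6) = 3148 ft.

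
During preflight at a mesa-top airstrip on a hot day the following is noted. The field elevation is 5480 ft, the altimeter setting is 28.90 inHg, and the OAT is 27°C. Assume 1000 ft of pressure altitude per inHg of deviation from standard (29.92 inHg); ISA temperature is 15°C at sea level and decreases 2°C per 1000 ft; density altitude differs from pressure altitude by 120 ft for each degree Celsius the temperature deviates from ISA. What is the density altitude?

9500 ft

Pressure altitude = 5480 + (29.92 − 28.90) × 1000 = 5480 + (+1020) = 6500 ft.
ISA temperature at 6500 ft = 15 − 2 × (6500/1000) = 2°C.
ISA deviation = 27 − 2 = +25°C.
Density altitude = 6500 + 120 × (25) = 9500 ft.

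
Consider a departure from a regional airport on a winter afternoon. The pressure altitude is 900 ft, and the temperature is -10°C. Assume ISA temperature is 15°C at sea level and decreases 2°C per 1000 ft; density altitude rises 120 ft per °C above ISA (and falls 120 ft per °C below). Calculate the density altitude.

-1884 ft

ISA temperature at 900 ft = 15 − 2 × (900/1000) = 13.2°C.
ISA deviation = -10 − 13.2 = -23.2°C.
Density altitude = 900 + 120 × (-23.2) = 900 + (-2784) = -1884 ft.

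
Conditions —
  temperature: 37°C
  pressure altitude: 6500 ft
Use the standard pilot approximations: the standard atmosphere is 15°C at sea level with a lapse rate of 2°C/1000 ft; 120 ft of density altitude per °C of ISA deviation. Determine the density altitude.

10700 ft

ISA temperature at 6500 ft = 15 − 2 × (6500/1000) = 2°C.
ISA deviation = 37 − 2 = +35°C.
Density altitude = 6500 + 120 × (35) = 6500 + (+4200) = 10700 ft.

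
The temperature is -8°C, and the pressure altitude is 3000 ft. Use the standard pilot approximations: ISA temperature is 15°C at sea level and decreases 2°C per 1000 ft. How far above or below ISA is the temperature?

ISA temperature at 3000 ft = 15 − 2 × (3000/1000) = 9°C.
Deviation = OAT − ISA = -8 − 9 = -17°C.

ISA-17°C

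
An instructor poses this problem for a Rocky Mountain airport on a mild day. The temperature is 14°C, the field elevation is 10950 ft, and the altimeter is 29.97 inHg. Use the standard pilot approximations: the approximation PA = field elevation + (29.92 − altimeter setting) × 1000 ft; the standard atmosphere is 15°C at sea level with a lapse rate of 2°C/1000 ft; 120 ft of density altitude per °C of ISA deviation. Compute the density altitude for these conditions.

13396 ft

Pressure altitude = 10950 + (29.92 − 29.97) × 1000 = 10950 + (-50) = 10900 ft.
ISA temperature at 10900 ft = 15 − 2 × (10900/1000) = -6.8°C.
ISA deviation = 14 − (-6.8) = +20.8°C.
Density altitude = 10900 + 120 × (20.8) = 13396 ft.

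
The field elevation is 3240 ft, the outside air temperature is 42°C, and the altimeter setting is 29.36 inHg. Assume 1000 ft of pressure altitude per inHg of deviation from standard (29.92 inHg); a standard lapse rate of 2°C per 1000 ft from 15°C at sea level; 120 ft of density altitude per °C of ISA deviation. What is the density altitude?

7952 ft

Pressure altitude = 3240 + (29.92 − 29.36) × 1000 = 3240 + (+560) = 3800 ft.
ISA temperature at 3800 ft = 15 − 2 × (3800/1000) = 7.4°C.
ISA deviation = 42 − 7.4 = +34.6°C.
Density altitude = 3800 + 120 × (34.6) = 7952 ft.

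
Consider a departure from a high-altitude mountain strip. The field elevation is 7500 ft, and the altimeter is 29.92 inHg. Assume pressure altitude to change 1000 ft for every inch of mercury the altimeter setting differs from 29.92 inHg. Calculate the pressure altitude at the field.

Pressure correction = (29.92 − 29.92) × 1000 = 0 ft.
Pressure altitude = 7500 + (0) = 7500 ft.

7500 ft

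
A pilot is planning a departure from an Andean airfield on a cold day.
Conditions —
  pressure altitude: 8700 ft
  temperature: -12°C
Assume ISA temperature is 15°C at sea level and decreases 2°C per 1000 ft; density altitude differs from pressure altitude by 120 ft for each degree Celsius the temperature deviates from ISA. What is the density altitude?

7548 ft

ISA temperature at 8700 ft = 15 − 2 × (8700/1000) = -2.4°C.
ISA deviation = -12 − (-2.4) = -9.6°C.
Density altitude = 8700 + 120 × (-9.6) = 8700 + (-1152) = 7548 ft.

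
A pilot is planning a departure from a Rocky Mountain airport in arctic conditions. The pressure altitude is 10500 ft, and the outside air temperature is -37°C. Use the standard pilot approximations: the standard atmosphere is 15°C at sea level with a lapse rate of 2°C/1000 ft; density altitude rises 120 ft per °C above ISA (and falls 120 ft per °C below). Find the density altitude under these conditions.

ISA temperature at 10500 ft = 15 − 2 × (10500/1000) = -6°C.
ISA deviation = -37 − (-6) = -31°C.
Density altitude = 10500 + 120 × (-31) = 10500 + (-3720) = 6780 ft.

6780 ft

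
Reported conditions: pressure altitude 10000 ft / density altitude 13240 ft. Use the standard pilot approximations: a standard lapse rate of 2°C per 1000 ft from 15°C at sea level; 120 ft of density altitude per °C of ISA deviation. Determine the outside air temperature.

Density altitude − pressure altitude = 13240 − 10000 = +3240 ft.
At 120 ft/°C that is an ISA deviation of 3240/120 = +27°C.
ISA temperature at 10000 ft = 15 − 2 × (10000/1000) = -5°C.
OAT = ISA + deviation = -5 + (+27) = 22°C.

22°C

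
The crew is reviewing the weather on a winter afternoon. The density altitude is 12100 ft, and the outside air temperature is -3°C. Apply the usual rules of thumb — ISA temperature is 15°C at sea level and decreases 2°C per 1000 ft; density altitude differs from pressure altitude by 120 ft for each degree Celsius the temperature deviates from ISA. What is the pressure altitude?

DA = PA + 120 × (OAT − (15 − 2·PA/1000)) = PA + 120·OAT − 1800 + 0.24·PA = 1.24·PA + 120·OAT − 1800.
So 1.24·PA = 12100 − 120 × (-3) + 1800 = 14260.
PA = 14260 / 1.24 = 11500 ft.

11500 ft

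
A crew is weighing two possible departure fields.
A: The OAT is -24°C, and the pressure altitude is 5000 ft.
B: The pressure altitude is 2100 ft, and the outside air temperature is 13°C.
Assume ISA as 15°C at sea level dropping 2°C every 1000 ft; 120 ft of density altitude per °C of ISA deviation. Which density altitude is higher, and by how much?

A: ISA temp = 5°C, deviation -29°C, DA = 5000 + 120 × (-29) = 1520 ft.
B: ISA temp = 10.8°C, deviation +2.2°C, DA = 2100 + 120 × 2.2 = 2364 ft.
B is higher by 2364 − 1520 = 844 ft.

B by 844 ft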